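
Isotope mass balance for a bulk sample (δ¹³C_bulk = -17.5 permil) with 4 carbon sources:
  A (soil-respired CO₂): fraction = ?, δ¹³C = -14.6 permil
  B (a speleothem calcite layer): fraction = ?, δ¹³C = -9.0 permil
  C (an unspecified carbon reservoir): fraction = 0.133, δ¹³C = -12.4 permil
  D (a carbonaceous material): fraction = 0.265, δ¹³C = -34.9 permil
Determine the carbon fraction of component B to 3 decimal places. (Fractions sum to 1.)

Let f_B and f_A be the unknown fractions; fractions sum to 1 so f_B + f_A = 0.602.
Mass balance: Σ fᵢ·δᵢ = δ_bulk ⇒ f_B·(-9.0) + f_A·(-14.6) = -17.5 − (-10.898) = -6.602
Substitute f_A = 0.602 − f_B:
f_B·(-9.0 − -14.6) = -6.602 − 0.602×(-14.6) = 2.187
f_B = 2.187 / 5.6 = 0.3905

0.391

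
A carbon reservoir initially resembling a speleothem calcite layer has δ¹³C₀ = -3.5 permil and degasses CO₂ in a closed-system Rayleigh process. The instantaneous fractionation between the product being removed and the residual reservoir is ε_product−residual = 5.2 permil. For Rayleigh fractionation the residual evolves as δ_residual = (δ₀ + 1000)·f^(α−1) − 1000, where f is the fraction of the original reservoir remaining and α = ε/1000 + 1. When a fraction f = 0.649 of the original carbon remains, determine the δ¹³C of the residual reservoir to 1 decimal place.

-5.7 permil

Rayleigh residual: δ_res = (δ₀ + 1000)·f^(α−1) − 1000
α = ε/1000 + 1 = 1.00520, so α − 1 = 0.00520
f^(α−1) = 0.649^(0.00520) = 0.997754
δ_res = (-3.5 + 1000) × 0.997754 − 1000 = 994.262 − 1000 = -5.74 permil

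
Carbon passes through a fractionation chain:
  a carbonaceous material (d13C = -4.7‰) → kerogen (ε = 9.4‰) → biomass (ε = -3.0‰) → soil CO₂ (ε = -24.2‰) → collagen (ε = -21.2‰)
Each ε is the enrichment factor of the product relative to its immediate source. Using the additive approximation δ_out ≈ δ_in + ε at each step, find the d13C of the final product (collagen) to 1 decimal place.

step 1: δ ≈ -4.7 + (9.4) = 4.7‰
step 2: δ ≈ 4.7 + (-3.0) = 1.7‰
step 3: δ ≈ 1.7 + (-24.2) = -22.5‰
step 4: δ ≈ -22.5 + (-21.2) = -43.7‰

-43.7‰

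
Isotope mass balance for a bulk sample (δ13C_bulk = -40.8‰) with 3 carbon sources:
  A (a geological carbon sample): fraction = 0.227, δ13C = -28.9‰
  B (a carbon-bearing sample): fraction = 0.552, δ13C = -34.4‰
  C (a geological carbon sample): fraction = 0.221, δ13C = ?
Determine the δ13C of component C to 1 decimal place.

Isotope mass balance: δ_bulk = Σ fᵢ·δᵢ.
-40.8 = 0.227×(-28.9) + 0.552×(-34.4) + 0.221×δ_C
0.221·δ_C = -40.8 − (-25.549) = -15.251
δ_C = -15.251 / 0.221 = -69.01‰

-69.0‰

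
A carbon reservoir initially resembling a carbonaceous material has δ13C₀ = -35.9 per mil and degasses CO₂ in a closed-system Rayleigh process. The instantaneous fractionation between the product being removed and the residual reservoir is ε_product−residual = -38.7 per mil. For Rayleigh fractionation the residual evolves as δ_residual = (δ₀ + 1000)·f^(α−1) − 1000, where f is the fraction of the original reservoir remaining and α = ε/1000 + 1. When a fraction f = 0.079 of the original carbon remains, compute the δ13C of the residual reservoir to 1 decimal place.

Rayleigh residual: δ_res = (δ₀ + 1000)·f^(α−1) − 1000
α = ε/1000 + 1 = 0.96130, so α − 1 = -0.03870
f^(α−1) = 0.079^(-0.03870) = 1.103219
δ_res = (-35.9 + 1000) × 1.103219 − 1000 = 1063.614 − 1000 = 63.61 per mil

63.6 per mil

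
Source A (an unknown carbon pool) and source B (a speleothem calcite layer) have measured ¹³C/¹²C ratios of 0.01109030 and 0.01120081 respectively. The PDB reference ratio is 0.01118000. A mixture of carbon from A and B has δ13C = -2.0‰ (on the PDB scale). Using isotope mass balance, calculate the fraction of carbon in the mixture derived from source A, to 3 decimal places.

0.391

δ_A = (0.01109030/0.01118000 − 1)×1000 = (0.991977 − 1)×1000 = -8.023‰
δ_B = (0.01120081/0.01118000 − 1)×1000 = (1.001861 − 1)×1000 = 1.861‰
f_A = (δ_mix − δ_B)/(δ_A − δ_B) = (-2.0 − (1.861))/(-8.023 − (1.861))
f_A = -3.861 / -9.885 = 0.3906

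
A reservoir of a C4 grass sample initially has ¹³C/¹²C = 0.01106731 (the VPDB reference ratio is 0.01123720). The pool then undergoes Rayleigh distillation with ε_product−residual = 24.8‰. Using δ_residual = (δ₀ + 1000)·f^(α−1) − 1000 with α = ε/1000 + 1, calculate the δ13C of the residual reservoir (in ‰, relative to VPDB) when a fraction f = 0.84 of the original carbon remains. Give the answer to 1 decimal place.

-19.4‰

δ₀ = (0.01106731/0.01123720 − 1)×1000 = (0.984881 − 1)×1000 = -15.119‰
α − 1 = ε/1000 = 0.0248
f^(α−1) = 0.84^(0.0248) = 0.995685
δ_res = (-15.119 + 1000) × 0.995685 − 1000 = 980.632 − 1000 = -19.37‰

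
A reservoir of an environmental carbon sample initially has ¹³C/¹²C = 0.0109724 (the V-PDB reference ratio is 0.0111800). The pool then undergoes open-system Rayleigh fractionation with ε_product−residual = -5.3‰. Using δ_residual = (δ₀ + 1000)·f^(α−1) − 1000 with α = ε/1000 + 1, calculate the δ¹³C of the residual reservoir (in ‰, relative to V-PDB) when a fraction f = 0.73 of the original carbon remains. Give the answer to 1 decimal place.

δ₀ = (0.0109724/0.0111800 − 1)×1000 = (0.981431 − 1)×1000 = -18.569‰
α − 1 = ε/1000 = -0.0053
f^(α−1) = 0.73^(-0.0053) = 1.001669
δ_res = (-18.569 + 1000) × 1.001669 − 1000 = 983.069 − 1000 = -16.93‰

-16.9‰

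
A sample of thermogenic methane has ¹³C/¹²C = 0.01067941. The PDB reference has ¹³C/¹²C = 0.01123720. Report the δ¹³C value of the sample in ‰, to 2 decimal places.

-49.64‰

δ¹³C = (R_sample / R_standard − 1) × 1000
R_sample / R_standard = 0.01067941 / 0.01123720 = 0.950362
δ¹³C = (0.950362 − 1) × 1000 = -49.638‰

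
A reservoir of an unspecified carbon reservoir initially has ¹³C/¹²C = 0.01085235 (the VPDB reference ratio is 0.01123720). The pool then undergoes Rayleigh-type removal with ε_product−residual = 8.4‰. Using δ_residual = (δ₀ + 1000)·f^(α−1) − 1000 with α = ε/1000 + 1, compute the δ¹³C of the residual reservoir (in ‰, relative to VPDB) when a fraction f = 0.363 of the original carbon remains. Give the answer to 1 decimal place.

δ₀ = (0.01085235/0.01123720 − 1)×1000 = (0.965752 − 1)×1000 = -34.248‰
α − 1 = ε/1000 = 0.0084
f^(α−1) = 0.363^(0.0084) = 0.991524
δ_res = (-34.248 + 1000) × 0.991524 − 1000 = 957.566 − 1000 = -42.43‰

-42.4‰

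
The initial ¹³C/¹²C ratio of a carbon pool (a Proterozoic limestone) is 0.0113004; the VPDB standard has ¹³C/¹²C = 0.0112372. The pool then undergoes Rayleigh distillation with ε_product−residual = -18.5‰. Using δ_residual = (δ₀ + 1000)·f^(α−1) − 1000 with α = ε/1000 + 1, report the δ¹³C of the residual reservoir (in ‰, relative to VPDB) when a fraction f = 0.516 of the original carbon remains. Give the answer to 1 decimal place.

δ₀ = (0.0113004/0.0112372 − 1)×1000 = (1.005624 − 1)×1000 = 5.624‰
α − 1 = ε/1000 = -0.0185
f^(α−1) = 0.516^(-0.0185) = 1.012316
δ_res = (5.624 + 1000) × 1.012316 − 1000 = 1018.009 − 1000 = 18.01‰

18.0‰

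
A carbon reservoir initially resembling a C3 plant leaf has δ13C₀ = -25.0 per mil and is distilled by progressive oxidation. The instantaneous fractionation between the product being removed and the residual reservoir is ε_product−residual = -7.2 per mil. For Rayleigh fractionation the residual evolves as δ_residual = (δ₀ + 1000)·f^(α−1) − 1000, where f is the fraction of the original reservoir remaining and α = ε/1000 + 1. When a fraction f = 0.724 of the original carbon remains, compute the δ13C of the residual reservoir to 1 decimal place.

-22.7 per mil

Rayleigh residual: δ_res = (δ₀ + 1000)·f^(α−1) − 1000
α = ε/1000 + 1 = 0.99280, so α − 1 = -0.00720
f^(α−1) = 0.724^(-0.00720) = 1.002328
δ_res = (-25.0 + 1000) × 1.002328 − 1000 = 977.270 − 1000 = -22.73 per mil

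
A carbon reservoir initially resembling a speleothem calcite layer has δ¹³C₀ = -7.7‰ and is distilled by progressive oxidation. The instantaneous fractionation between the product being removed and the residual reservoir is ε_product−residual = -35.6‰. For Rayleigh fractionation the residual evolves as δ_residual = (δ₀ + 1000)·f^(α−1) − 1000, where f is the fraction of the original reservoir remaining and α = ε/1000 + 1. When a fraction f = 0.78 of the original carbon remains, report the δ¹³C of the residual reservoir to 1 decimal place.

Rayleigh residual: δ_res = (δ₀ + 1000)·f^(α−1) − 1000
α = ε/1000 + 1 = 0.96440, so α − 1 = -0.03560
f^(α−1) = 0.78^(-0.03560) = 1.008884
δ_res = (-7.7 + 1000) × 1.008884 − 1000 = 1001.116 − 1000 = 1.12‰

1.1‰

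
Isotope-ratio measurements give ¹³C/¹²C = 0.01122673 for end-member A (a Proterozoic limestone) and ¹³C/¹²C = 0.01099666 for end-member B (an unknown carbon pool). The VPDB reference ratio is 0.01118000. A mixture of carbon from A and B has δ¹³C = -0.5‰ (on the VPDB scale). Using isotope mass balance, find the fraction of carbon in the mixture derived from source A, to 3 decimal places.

δ_A = (0.01122673/0.01118000 − 1)×1000 = (1.004180 − 1)×1000 = 4.180‰
δ_B = (0.01099666/0.01118000 − 1)×1000 = (0.983601 − 1)×1000 = -16.399‰
f_A = (δ_mix − δ_B)/(δ_A − δ_B) = (-0.5 − (-16.399))/(4.180 − (-16.399))
f_A = 15.899 / 20.579 = 0.7726

0.773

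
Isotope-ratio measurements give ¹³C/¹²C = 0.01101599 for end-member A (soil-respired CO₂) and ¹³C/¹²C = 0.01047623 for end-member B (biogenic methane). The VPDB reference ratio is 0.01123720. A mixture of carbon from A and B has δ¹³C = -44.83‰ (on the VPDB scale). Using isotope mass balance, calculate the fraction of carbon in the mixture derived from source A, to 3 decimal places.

0.477

δ_A = (0.01101599/0.01123720 − 1)×1000 = (0.980314 − 1)×1000 = -19.686‰
δ_B = (0.01047623/0.01123720 − 1)×1000 = (0.932281 − 1)×1000 = -67.719‰
f_A = (δ_mix − δ_B)/(δ_A − δ_B) = (-44.83 − (-67.719))/(-19.686 − (-67.719))
f_A = 22.889 / 48.033 = 0.4765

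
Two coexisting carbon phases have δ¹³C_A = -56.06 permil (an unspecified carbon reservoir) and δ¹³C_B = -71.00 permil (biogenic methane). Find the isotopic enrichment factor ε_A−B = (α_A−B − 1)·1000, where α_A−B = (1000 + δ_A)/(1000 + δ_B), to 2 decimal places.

α_A−B = (1000 + -56.06) / (1000 + -71.00) = 943.94 / 929.00 = 1.016082
ε_A−B = (1.016082 − 1) × 1000 = 16.082 permil
(The approximation ε ≈ δ_A − δ_B would give 14.94 permil.)

16.08 permil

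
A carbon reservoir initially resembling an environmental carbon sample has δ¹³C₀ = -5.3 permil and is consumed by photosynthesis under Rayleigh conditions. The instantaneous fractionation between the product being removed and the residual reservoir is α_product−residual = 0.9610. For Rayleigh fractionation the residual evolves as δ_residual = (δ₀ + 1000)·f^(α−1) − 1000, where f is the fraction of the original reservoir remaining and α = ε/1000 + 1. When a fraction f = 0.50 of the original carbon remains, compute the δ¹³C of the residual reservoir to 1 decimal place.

22.0 permil

Rayleigh residual: δ_res = (δ₀ + 1000)·f^(α−1) − 1000
α − 1 = -0.03900
f^(α−1) = 0.50^(-0.03900) = 1.027401
δ_res = (-5.3 + 1000) × 1.027401 − 1000 = 1021.956 − 1000 = 21.96 permil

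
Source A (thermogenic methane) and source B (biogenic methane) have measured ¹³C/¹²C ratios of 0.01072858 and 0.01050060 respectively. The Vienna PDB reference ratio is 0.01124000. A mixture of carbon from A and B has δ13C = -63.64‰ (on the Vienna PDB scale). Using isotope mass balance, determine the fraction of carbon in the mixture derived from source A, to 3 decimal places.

δ_A = (0.01072858/0.01124000 − 1)×1000 = (0.954500 − 1)×1000 = -45.500‰
δ_B = (0.01050060/0.01124000 − 1)×1000 = (0.934217 − 1)×1000 = -65.783‰
f_A = (δ_mix − δ_B)/(δ_A − δ_B) = (-63.64 − (-65.783))/(-45.500 − (-65.783))
f_A = 2.143 / 20.283 = 0.1057

0.106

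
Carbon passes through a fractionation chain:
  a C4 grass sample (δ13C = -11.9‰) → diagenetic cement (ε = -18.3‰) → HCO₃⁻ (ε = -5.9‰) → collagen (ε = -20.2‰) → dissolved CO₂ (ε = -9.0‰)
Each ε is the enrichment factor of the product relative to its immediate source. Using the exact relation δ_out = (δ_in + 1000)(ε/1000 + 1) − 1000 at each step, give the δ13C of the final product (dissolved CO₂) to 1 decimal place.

step 1: δ = (-11.90 + 1000)·(-18.3/1000 + 1) − 1000 = -29.98‰
step 2: δ = (-29.98 + 1000)·(-5.9/1000 + 1) − 1000 = -35.71‰
step 3: δ = (-35.71 + 1000)·(-20.2/1000 + 1) − 1000 = -55.18‰
step 4: δ = (-55.18 + 1000)·(-9.0/1000 + 1) − 1000 = -63.69‰

-63.7‰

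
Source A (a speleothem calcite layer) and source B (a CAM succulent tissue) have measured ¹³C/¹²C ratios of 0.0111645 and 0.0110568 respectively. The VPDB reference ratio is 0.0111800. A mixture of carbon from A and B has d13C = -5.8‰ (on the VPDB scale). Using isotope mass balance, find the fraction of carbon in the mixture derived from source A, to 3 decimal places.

δ_A = (0.0111645/0.0111800 − 1)×1000 = (0.998614 − 1)×1000 = -1.386‰
δ_B = (0.0110568/0.0111800 − 1)×1000 = (0.988980 − 1)×1000 = -11.020‰
f_A = (δ_mix − δ_B)/(δ_A − δ_B) = (-5.8 − (-11.020))/(-1.386 − (-11.020))
f_A = 5.220 / 9.633 = 0.5418

0.542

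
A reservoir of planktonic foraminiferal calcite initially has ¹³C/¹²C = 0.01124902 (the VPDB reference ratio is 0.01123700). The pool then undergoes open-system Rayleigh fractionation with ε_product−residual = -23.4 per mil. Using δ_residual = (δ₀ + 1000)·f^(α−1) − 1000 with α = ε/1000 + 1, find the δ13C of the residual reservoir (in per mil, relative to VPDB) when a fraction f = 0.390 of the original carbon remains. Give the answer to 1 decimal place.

23.4 per mil

δ₀ = (0.01124902/0.01123700 − 1)×1000 = (1.001070 − 1)×1000 = 1.070 per mil
α − 1 = ε/1000 = -0.0234
f^(α−1) = 0.390^(-0.0234) = 1.022278
δ_res = (1.070 + 1000) × 1.022278 − 1000 = 1023.372 − 1000 = 23.37 per mil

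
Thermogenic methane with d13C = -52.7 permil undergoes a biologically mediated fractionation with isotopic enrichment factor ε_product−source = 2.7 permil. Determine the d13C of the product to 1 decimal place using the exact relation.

Exactly, δ_product = (δ_source + 1000)·(ε/1000 + 1) − 1000.
δ_product = (-52.7 + 1000) × (2.7/1000 + 1) − 1000
δ_product = -50.14 permil

-50.1 permil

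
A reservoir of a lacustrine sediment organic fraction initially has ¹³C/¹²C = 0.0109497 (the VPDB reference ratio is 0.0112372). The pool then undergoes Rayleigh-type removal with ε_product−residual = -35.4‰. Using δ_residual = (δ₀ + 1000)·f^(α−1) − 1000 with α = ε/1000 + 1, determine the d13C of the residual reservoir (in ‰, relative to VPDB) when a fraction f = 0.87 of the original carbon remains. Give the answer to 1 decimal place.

δ₀ = (0.0109497/0.0112372 − 1)×1000 = (0.974415 − 1)×1000 = -25.585‰
α − 1 = ε/1000 = -0.0354
f^(α−1) = 0.87^(-0.0354) = 1.004942
δ_res = (-25.585 + 1000) × 1.004942 − 1000 = 979.231 − 1000 = -20.77‰

-20.8‰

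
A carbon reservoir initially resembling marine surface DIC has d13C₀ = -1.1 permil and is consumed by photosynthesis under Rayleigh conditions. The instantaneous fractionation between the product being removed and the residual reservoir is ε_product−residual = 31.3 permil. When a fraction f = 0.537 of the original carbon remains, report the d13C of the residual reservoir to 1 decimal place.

Rayleigh residual: δ_res = (δ₀ + 1000)·f^(α−1) − 1000
α = ε/1000 + 1 = 1.03130, so α − 1 = 0.03130
f^(α−1) = 0.537^(0.03130) = 0.980727
δ_res = (-1.1 + 1000) × 0.980727 − 1000 = 979.648 − 1000 = -20.35 permil

-20.4 permil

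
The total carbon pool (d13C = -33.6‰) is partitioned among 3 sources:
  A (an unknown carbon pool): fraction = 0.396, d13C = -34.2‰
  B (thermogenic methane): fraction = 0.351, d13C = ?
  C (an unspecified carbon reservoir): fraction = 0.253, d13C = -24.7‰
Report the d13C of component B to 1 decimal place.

Isotope mass balance: δ_bulk = Σ fᵢ·δᵢ.
-33.6 = 0.396×(-34.2) + 0.351×δ_B + 0.253×(-24.7)
0.351·δ_B = -33.6 − (-19.792) = -13.808
δ_B = -13.808 / 0.351 = -39.34‰

-39.3‰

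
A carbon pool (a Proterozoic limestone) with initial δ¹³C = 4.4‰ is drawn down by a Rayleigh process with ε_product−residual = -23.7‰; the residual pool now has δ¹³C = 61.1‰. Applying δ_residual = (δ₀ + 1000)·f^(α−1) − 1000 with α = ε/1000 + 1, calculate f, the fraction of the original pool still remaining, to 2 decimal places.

0.10

α − 1 = ε/1000 = -0.0237
(δ_res + 1000)/(δ₀ + 1000) = (61.1 + 1000)/(4.4 + 1000) = 1061.1/1004.4 = 1.056452
f = 1.056452^(1/-0.0237) = exp(ln(1.056452)/-0.0237) = exp(0.05492/-0.0237)
f = exp(-2.3171) = 0.0986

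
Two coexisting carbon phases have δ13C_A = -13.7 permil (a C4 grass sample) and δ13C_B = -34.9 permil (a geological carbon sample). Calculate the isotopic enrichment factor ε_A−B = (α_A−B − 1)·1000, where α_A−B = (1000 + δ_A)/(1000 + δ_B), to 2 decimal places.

21.97 permil

α_A−B = (1000 + -13.7) / (1000 + -34.9) = 986.3 / 965.1 = 1.021967
ε_A−B = (1.021967 − 1) × 1000 = 21.967 permil
(The approximation ε ≈ δ_A − δ_B would give 21.2 permil.)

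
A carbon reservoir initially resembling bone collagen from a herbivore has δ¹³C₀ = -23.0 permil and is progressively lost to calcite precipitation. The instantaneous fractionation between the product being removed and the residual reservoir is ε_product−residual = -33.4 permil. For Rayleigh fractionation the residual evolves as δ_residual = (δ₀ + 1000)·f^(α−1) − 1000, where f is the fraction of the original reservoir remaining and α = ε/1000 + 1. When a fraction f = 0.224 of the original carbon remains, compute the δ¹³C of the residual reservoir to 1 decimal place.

Rayleigh residual: δ_res = (δ₀ + 1000)·f^(α−1) − 1000
α = ε/1000 + 1 = 0.96660, so α − 1 = -0.03340
f^(α−1) = 0.224^(-0.03340) = 1.051240
δ_res = (-23.0 + 1000) × 1.051240 − 1000 = 1027.061 − 1000 = 27.06 permil

27.1 permil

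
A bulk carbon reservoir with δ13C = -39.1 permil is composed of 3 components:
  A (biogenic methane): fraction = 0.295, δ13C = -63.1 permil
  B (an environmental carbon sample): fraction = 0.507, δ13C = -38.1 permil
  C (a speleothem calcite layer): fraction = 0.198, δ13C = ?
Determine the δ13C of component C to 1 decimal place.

-5.9 permil

Isotope mass balance: δ_bulk = Σ fᵢ·δᵢ.
-39.1 = 0.295×(-63.1) + 0.507×(-38.1) + 0.198×δ_C
0.198·δ_C = -39.1 − (-37.931) = -1.169
δ_C = -1.169 / 0.198 = -5.90 permil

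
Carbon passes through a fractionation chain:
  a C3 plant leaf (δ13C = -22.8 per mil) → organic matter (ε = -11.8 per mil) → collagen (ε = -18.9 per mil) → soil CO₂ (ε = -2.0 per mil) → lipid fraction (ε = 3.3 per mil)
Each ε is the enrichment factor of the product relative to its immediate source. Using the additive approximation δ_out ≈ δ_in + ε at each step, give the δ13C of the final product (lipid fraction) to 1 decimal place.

step 1: δ ≈ -22.8 + (-11.8) = -34.6 per mil
step 2: δ ≈ -34.6 + (-18.9) = -53.5 per mil
step 3: δ ≈ -53.5 + (-2.0) = -55.5 per mil
step 4: δ ≈ -55.5 + (3.3) = -52.2 per mil

-52.2 per mil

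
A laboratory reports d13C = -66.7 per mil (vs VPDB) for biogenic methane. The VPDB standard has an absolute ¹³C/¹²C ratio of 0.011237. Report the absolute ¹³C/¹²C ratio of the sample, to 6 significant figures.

0.0104875

R_sample = R_standard × (d13C/1000 + 1)
R_sample = 0.011237 × (-66.7/1000 + 1) = 0.011237 × 0.933300
R_sample = 0.0104875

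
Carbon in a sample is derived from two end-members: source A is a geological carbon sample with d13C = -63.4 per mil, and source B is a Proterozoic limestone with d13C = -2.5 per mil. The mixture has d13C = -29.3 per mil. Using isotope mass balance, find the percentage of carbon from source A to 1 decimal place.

44.0%

δ_mix = f_A·δ_A + (1 − f_A)·δ_B  ⇒  f_A = (δ_mix − δ_B)/(δ_A − δ_B)
f_A = (-29.3 − (-2.5)) / (-63.4 − (-2.5))
f_A = -26.8 / -60.9 = 0.4401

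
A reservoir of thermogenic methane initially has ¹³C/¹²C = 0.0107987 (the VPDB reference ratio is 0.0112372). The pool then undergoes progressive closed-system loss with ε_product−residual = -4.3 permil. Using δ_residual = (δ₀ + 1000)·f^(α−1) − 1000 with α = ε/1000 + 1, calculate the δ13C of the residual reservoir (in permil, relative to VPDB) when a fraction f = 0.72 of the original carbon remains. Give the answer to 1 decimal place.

δ₀ = (0.0107987/0.0112372 − 1)×1000 = (0.960978 − 1)×1000 = -39.022 permil
α − 1 = ε/1000 = -0.0043
f^(α−1) = 0.72^(-0.0043) = 1.001414
δ_res = (-39.022 + 1000) × 1.001414 − 1000 = 962.336 − 1000 = -37.66 permil

-37.7 permil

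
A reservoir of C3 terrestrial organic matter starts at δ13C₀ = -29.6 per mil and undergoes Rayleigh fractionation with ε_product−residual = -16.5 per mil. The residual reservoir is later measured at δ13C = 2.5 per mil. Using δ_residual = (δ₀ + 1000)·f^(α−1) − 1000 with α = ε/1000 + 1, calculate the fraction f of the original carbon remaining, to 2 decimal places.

0.14

α − 1 = ε/1000 = -0.0165
(δ_res + 1000)/(δ₀ + 1000) = (2.5 + 1000)/(-29.6 + 1000) = 1002.5/970.4 = 1.033079
f = 1.033079^(1/-0.0165) = exp(ln(1.033079)/-0.0165) = exp(0.03254/-0.0165)
f = exp(-1.9724) = 0.1391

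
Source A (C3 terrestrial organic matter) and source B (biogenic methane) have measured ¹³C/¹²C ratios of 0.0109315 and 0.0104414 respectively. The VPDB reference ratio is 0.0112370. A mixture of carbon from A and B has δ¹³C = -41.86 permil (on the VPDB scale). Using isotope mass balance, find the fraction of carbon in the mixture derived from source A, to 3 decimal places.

0.664

δ_A = (0.0109315/0.0112370 − 1)×1000 = (0.972813 − 1)×1000 = -27.187 permil
δ_B = (0.0104414/0.0112370 − 1)×1000 = (0.929198 − 1)×1000 = -70.802 permil
f_A = (δ_mix − δ_B)/(δ_A − δ_B) = (-41.86 − (-70.802))/(-27.187 − (-70.802))
f_A = 28.942 / 43.615 = 0.6636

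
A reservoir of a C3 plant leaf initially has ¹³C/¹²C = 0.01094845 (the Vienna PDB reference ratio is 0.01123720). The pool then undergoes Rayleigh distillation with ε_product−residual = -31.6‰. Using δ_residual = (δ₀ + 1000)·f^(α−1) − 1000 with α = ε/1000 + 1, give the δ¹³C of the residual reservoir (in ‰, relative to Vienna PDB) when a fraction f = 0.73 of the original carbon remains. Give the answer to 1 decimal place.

-16.0‰

δ₀ = (0.01094845/0.01123720 − 1)×1000 = (0.974304 − 1)×1000 = -25.696‰
α − 1 = ε/1000 = -0.0316
f^(α−1) = 0.73^(-0.0316) = 1.009994
δ_res = (-25.696 + 1000) × 1.009994 − 1000 = 984.042 − 1000 = -15.96‰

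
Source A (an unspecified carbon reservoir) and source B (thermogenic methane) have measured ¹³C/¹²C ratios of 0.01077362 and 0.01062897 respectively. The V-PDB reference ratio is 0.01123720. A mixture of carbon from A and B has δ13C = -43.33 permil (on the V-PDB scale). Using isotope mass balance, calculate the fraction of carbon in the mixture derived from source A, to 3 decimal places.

0.839

δ_A = (0.01077362/0.01123720 − 1)×1000 = (0.958746 − 1)×1000 = -41.254 permil
δ_B = (0.01062897/0.01123720 − 1)×1000 = (0.945874 − 1)×1000 = -54.126 permil
f_A = (δ_mix − δ_B)/(δ_A − δ_B) = (-43.33 − (-54.126))/(-41.254 − (-54.126))
f_A = 10.796 / 12.872 = 0.8387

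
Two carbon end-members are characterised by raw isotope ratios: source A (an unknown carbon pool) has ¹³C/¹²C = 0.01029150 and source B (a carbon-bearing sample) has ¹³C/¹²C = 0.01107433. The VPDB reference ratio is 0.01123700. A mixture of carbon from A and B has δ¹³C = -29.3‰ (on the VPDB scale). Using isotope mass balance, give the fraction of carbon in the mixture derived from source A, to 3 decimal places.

δ_A = (0.01029150/0.01123700 − 1)×1000 = (0.915858 − 1)×1000 = -84.142‰
δ_B = (0.01107433/0.01123700 − 1)×1000 = (0.985524 − 1)×1000 = -14.476‰
f_A = (δ_mix − δ_B)/(δ_A − δ_B) = (-29.3 − (-14.476))/(-84.142 − (-14.476))
f_A = -14.824 / -69.665 = 0.2128

0.213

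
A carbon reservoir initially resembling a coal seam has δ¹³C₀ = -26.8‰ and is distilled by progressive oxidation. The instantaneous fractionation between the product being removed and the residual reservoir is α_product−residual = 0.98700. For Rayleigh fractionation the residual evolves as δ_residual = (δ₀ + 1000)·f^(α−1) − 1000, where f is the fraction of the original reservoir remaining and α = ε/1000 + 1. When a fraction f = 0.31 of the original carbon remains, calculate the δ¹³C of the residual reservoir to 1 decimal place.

Rayleigh residual: δ_res = (δ₀ + 1000)·f^(α−1) − 1000
α − 1 = -0.01300
f^(α−1) = 0.31^(-0.01300) = 1.015342
δ_res = (-26.8 + 1000) × 1.015342 − 1000 = 988.131 − 1000 = -11.87‰

-11.9‰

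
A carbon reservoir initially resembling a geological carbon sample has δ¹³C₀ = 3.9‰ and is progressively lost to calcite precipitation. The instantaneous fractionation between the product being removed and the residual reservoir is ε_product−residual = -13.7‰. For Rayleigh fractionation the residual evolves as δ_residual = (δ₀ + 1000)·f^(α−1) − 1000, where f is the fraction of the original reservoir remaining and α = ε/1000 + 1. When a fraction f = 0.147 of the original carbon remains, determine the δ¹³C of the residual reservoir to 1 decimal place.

Rayleigh residual: δ_res = (δ₀ + 1000)·f^(α−1) − 1000
α = ε/1000 + 1 = 0.98630, so α − 1 = -0.01370
f^(α−1) = 0.147^(-0.01370) = 1.026615
δ_res = (3.9 + 1000) × 1.026615 − 1000 = 1030.619 − 1000 = 30.62‰

30.6‰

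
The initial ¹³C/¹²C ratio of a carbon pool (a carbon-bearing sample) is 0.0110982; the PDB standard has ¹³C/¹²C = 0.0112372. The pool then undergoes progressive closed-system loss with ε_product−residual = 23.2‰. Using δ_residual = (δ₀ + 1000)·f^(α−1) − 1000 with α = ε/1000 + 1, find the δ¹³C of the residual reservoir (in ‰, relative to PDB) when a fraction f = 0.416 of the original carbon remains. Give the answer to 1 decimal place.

δ₀ = (0.0110982/0.0112372 − 1)×1000 = (0.987630 − 1)×1000 = -12.370‰
α − 1 = ε/1000 = 0.0232
f^(α−1) = 0.416^(0.0232) = 0.979858
δ_res = (-12.370 + 1000) × 0.979858 − 1000 = 967.737 − 1000 = -32.26‰

-32.3‰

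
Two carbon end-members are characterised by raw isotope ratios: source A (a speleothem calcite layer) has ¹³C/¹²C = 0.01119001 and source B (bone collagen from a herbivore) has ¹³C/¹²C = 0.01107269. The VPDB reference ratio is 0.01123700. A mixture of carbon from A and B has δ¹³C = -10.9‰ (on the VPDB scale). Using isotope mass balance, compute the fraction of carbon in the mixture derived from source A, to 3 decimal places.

0.357

δ_A = (0.01119001/0.01123700 − 1)×1000 = (0.995818 − 1)×1000 = -4.182‰
δ_B = (0.01107269/0.01123700 − 1)×1000 = (0.985378 − 1)×1000 = -14.622‰
f_A = (δ_mix − δ_B)/(δ_A − δ_B) = (-10.9 − (-14.622))/(-4.182 − (-14.622))
f_A = 3.722 / 10.441 = 0.3565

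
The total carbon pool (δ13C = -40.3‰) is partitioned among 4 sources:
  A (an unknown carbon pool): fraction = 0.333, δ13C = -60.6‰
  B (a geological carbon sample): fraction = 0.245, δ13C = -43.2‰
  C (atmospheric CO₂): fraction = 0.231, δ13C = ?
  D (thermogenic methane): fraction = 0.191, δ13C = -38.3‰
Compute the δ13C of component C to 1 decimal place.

-9.6‰

Isotope mass balance: δ_bulk = Σ fᵢ·δᵢ.
-40.3 = 0.333×(-60.6) + 0.245×(-43.2) + 0.231×δ_C + 0.191×(-38.3)
0.231·δ_C = -40.3 − (-38.079) = -2.221
δ_C = -2.221 / 0.231 = -9.61‰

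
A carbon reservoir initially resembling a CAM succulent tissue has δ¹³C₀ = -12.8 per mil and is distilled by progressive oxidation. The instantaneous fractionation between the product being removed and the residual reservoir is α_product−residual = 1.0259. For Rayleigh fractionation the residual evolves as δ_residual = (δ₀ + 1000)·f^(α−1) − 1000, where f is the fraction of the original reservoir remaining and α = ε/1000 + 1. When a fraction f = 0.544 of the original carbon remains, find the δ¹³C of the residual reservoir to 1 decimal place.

Rayleigh residual: δ_res = (δ₀ + 1000)·f^(α−1) − 1000
α − 1 = 0.02590
f^(α−1) = 0.544^(0.02590) = 0.984356
δ_res = (-12.8 + 1000) × 0.984356 − 1000 = 971.756 − 1000 = -28.24 per mil

-28.2 per mil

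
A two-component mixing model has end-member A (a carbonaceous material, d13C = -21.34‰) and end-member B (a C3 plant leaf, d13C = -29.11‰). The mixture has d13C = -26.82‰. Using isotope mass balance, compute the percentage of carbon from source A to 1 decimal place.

δ_mix = f_A·δ_A + (1 − f_A)·δ_B  ⇒  f_A = (δ_mix − δ_B)/(δ_A − δ_B)
f_A = (-26.82 − (-29.11)) / (-21.34 − (-29.11))
f_A = 2.29 / 7.77 = 0.2947

29.5%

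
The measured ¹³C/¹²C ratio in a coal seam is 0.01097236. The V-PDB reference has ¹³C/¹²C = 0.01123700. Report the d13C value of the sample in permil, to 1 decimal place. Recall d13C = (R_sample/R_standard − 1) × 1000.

d13C = (R_sample / R_standard − 1) × 1000
R_sample / R_standard = 0.01097236 / 0.01123700 = 0.976449
d13C = (0.976449 − 1) × 1000 = -23.55 permil

-23.6 permil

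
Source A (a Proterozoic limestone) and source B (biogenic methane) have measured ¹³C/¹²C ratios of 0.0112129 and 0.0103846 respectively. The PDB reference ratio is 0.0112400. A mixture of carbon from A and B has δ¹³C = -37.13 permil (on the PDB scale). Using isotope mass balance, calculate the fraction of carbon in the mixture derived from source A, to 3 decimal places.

0.529

δ_A = (0.0112129/0.0112400 − 1)×1000 = (0.997589 − 1)×1000 = -2.411 permil
δ_B = (0.0103846/0.0112400 − 1)×1000 = (0.923897 − 1)×1000 = -76.103 permil
f_A = (δ_mix − δ_B)/(δ_A − δ_B) = (-37.13 − (-76.103))/(-2.411 − (-76.103))
f_A = 38.973 / 73.692 = 0.5289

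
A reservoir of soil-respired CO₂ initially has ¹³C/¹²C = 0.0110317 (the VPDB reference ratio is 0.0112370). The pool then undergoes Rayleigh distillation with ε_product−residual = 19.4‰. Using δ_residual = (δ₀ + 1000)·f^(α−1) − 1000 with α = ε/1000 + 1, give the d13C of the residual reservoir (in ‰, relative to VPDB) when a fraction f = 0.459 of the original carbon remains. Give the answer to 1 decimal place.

-33.0‰

δ₀ = (0.0110317/0.0112370 − 1)×1000 = (0.981730 − 1)×1000 = -18.270‰
α − 1 = ε/1000 = 0.0194
f^(α−1) = 0.459^(0.0194) = 0.985007
δ_res = (-18.270 + 1000) × 0.985007 − 1000 = 967.011 − 1000 = -32.99‰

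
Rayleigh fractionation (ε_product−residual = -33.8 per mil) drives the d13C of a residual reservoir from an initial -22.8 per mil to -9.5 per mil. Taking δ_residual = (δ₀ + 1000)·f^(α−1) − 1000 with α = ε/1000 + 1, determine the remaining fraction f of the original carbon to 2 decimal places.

α − 1 = ε/1000 = -0.0338
(δ_res + 1000)/(δ₀ + 1000) = (-9.5 + 1000)/(-22.8 + 1000) = 990.5/977.2 = 1.013610
f = 1.013610^(1/-0.0338) = exp(ln(1.013610)/-0.0338) = exp(0.01352/-0.0338)
f = exp(-0.4000) = 0.6703

0.67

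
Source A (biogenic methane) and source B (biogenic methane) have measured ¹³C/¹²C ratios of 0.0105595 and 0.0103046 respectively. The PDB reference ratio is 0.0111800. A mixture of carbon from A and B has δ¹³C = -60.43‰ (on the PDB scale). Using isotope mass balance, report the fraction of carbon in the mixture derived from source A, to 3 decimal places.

0.784

δ_A = (0.0105595/0.0111800 − 1)×1000 = (0.944499 − 1)×1000 = -55.501‰
δ_B = (0.0103046/0.0111800 − 1)×1000 = (0.921699 − 1)×1000 = -78.301‰
f_A = (δ_mix − δ_B)/(δ_A − δ_B) = (-60.43 − (-78.301))/(-55.501 − (-78.301))
f_A = 17.871 / 22.800 = 0.7838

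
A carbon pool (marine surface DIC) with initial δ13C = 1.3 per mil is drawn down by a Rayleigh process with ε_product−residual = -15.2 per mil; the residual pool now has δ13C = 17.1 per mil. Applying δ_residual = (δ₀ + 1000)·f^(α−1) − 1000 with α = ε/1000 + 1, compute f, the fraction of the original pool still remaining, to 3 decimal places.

α − 1 = ε/1000 = -0.0152
(δ_res + 1000)/(δ₀ + 1000) = (17.1 + 1000)/(1.3 + 1000) = 1017.1/1001.3 = 1.015779
f = 1.015779^(1/-0.0152) = exp(ln(1.015779)/-0.0152) = exp(0.01566/-0.0152)
f = exp(-1.0300) = 0.3570

0.357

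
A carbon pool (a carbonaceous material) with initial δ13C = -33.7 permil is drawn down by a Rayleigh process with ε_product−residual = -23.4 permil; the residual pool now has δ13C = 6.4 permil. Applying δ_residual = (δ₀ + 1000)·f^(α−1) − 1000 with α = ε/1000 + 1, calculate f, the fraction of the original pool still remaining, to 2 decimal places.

0.18

α − 1 = ε/1000 = -0.0234
(δ_res + 1000)/(δ₀ + 1000) = (6.4 + 1000)/(-33.7 + 1000) = 1006.4/966.3 = 1.041498
f = 1.041498^(1/-0.0234) = exp(ln(1.041498)/-0.0234) = exp(0.04066/-0.0234)
f = exp(-1.7376) = 0.1759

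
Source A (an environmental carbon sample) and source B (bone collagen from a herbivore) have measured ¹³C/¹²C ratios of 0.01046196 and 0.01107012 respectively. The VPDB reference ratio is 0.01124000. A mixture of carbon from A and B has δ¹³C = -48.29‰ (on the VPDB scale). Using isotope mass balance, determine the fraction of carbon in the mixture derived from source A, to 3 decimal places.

δ_A = (0.01046196/0.01124000 − 1)×1000 = (0.930779 − 1)×1000 = -69.221‰
δ_B = (0.01107012/0.01124000 − 1)×1000 = (0.984886 − 1)×1000 = -15.114‰
f_A = (δ_mix − δ_B)/(δ_A − δ_B) = (-48.29 − (-15.114))/(-69.221 − (-15.114))
f_A = -33.176 / -54.107 = 0.6132

0.613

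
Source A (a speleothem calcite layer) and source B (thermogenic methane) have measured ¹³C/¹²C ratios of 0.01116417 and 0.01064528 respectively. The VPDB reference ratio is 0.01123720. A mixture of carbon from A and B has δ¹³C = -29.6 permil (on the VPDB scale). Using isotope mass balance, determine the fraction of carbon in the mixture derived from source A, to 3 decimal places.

δ_A = (0.01116417/0.01123720 − 1)×1000 = (0.993501 − 1)×1000 = -6.499 permil
δ_B = (0.01064528/0.01123720 − 1)×1000 = (0.947325 − 1)×1000 = -52.675 permil
f_A = (δ_mix − δ_B)/(δ_A − δ_B) = (-29.6 − (-52.675))/(-6.499 − (-52.675))
f_A = 23.075 / 46.176 = 0.4997

0.500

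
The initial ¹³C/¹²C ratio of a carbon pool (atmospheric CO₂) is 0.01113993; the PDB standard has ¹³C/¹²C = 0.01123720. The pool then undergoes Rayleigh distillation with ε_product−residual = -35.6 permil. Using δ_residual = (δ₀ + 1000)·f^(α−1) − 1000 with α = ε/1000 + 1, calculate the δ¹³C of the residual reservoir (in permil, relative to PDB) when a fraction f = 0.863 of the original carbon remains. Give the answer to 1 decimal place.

δ₀ = (0.01113993/0.01123720 − 1)×1000 = (0.991344 − 1)×1000 = -8.656 permil
α − 1 = ε/1000 = -0.0356
f^(α−1) = 0.863^(-0.0356) = 1.005259
δ_res = (-8.656 + 1000) × 1.005259 − 1000 = 996.558 − 1000 = -3.44 permil

-3.4 permil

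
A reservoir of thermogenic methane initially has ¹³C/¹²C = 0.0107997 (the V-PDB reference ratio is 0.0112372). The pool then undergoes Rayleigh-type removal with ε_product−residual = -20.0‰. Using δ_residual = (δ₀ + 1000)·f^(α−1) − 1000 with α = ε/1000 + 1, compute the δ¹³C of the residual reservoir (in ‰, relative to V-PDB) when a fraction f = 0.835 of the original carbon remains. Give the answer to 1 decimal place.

δ₀ = (0.0107997/0.0112372 − 1)×1000 = (0.961067 − 1)×1000 = -38.933‰
α − 1 = ε/1000 = -0.0200
f^(α−1) = 0.835^(-0.0200) = 1.003613
δ_res = (-38.933 + 1000) × 1.003613 − 1000 = 964.539 − 1000 = -35.46‰

-35.5‰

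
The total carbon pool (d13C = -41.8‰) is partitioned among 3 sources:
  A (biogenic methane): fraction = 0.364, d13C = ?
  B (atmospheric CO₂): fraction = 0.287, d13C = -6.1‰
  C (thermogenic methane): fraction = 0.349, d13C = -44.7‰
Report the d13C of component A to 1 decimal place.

Isotope mass balance: δ_bulk = Σ fᵢ·δᵢ.
-41.8 = 0.364×δ_A + 0.287×(-6.1) + 0.349×(-44.7)
0.364·δ_A = -41.8 − (-17.351) = -24.449
δ_A = -24.449 / 0.364 = -67.17‰

-67.2‰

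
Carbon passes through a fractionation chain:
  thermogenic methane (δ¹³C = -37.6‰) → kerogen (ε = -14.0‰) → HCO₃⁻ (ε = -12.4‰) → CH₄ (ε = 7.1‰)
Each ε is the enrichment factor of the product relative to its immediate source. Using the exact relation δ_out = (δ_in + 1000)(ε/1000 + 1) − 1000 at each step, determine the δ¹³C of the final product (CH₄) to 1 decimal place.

step 1: δ = (-37.60 + 1000)·(-14.0/1000 + 1) − 1000 = -51.07‰
step 2: δ = (-51.07 + 1000)·(-12.4/1000 + 1) − 1000 = -62.84‰
step 3: δ = (-62.84 + 1000)·(7.1/1000 + 1) − 1000 = -56.19‰

-56.2‰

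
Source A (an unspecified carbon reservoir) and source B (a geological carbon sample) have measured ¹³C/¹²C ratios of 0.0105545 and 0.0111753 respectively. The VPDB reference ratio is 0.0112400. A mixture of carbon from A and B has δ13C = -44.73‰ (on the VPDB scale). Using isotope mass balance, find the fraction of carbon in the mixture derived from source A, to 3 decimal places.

0.706

δ_A = (0.0105545/0.0112400 − 1)×1000 = (0.939012 − 1)×1000 = -60.988‰
δ_B = (0.0111753/0.0112400 − 1)×1000 = (0.994244 − 1)×1000 = -5.756‰
f_A = (δ_mix − δ_B)/(δ_A − δ_B) = (-44.73 − (-5.756))/(-60.988 − (-5.756))
f_A = -38.974 / -55.231 = 0.7056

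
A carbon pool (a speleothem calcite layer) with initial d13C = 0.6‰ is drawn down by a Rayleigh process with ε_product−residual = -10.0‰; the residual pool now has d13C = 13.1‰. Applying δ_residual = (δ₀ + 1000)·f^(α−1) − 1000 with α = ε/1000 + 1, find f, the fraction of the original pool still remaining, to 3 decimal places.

α − 1 = ε/1000 = -0.0100
(δ_res + 1000)/(δ₀ + 1000) = (13.1 + 1000)/(0.6 + 1000) = 1013.1/1000.6 = 1.012493
f = 1.012493^(1/-0.0100) = exp(ln(1.012493)/-0.0100) = exp(0.01242/-0.0100)
f = exp(-1.2415) = 0.2889

0.289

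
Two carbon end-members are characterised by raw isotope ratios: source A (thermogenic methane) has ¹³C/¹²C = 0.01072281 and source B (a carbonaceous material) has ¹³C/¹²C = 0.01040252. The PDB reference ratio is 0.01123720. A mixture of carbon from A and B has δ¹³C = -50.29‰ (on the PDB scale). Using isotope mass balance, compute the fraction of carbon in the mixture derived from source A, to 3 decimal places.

0.842

δ_A = (0.01072281/0.01123720 − 1)×1000 = (0.954224 − 1)×1000 = -45.776‰
δ_B = (0.01040252/0.01123720 − 1)×1000 = (0.925722 − 1)×1000 = -74.278‰
f_A = (δ_mix − δ_B)/(δ_A − δ_B) = (-50.29 − (-74.278))/(-45.776 − (-74.278))
f_A = 23.988 / 28.503 = 0.8416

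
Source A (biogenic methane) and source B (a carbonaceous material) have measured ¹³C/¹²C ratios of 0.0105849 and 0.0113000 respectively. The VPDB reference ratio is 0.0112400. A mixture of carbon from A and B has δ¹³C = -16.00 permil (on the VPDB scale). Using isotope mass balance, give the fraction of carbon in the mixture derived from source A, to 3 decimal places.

δ_A = (0.0105849/0.0112400 − 1)×1000 = (0.941717 − 1)×1000 = -58.283 permil
δ_B = (0.0113000/0.0112400 − 1)×1000 = (1.005338 − 1)×1000 = 5.338 permil
f_A = (δ_mix − δ_B)/(δ_A − δ_B) = (-16.00 − (5.338))/(-58.283 − (5.338))
f_A = -21.338 / -63.621 = 0.3354

0.335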